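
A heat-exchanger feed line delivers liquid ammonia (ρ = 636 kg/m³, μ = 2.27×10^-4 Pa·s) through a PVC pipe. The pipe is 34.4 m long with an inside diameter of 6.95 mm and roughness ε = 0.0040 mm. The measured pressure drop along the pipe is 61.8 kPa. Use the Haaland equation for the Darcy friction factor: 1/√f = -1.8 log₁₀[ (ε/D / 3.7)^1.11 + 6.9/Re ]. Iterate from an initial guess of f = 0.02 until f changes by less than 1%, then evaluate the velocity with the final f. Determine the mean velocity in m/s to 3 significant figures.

V ≈ 1.23 m/s

Rearranging Darcy-Weisbach: V = √(2·ΔP·D/(f·L·ρ)). With ε/D = 4e-06/0.00695 = 0.000576, iterate starting from f = 0.02:
  f = 0.02 → V = √(2·6.18e+04·0.00695/(0.02·34.4·636)) = 1.401 m/s; Re = ρVD/μ = 2.728e+04; f → 0.02512
  f = 0.02512 → V = 1.25 m/s; Re = 2.435e+04; f → 0.02571
  f = 0.02571 → V = 1.236 m/s; Re = 2.407e+04; f → 0.02577
Converged (Δf/f < 1%). With the final f = 0.02577: V = √(2·6.18e+04·0.00695/(0.02577·34.4·636)) = 1.234 m/s.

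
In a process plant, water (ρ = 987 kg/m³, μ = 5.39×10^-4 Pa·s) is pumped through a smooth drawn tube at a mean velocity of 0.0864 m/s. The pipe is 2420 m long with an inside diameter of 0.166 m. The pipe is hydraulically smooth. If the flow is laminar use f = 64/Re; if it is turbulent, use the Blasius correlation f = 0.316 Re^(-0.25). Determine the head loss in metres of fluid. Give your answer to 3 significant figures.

h_f ≈ 0.138 m

Reynolds number Re = ρVD/μ = 987 · 0.0864 · 0.166 / 0.000539 = 2.626e+04.
Re > 4000 → turbulent. Smooth-pipe (Blasius): f = 0.316 Re^(-0.25) = 0.316/(2.626e+04)^0.25 = 0.02482.
Darcy-Weisbach: ΔP = f(L/D)(ρV²/2) = 0.02482·(2420/0.166)·(987·0.0864²/2) = 0.02482·1.458e+04·3.684 = 1333 Pa.
Head loss h_f = ΔP/(ρg) = 1333/(987·9.81) = 0.138 m.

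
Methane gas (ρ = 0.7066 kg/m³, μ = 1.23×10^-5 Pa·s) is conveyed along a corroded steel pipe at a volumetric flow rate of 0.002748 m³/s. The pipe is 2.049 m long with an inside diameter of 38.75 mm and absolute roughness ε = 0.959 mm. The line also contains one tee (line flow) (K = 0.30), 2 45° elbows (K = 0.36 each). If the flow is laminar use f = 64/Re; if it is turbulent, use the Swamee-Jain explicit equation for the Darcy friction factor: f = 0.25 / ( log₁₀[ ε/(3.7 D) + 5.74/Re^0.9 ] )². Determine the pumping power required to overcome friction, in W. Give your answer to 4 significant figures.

P ≈ 0.02226 W

Cross-sectional area A = πD²/4 = π(0.03875)²/4 = 0.001179 m²; mean velocity V = Q/A = 0.002748/0.001179 = 2.33 m/s.
Reynolds number Re = ρVD/μ = 0.7066 · 2.33 · 0.03875 / 1.23e-05 = 5187.
Re > 4000 → turbulent. Relative roughness ε/D = 0.000959/0.03875 = 0.0247. Swamee-Jain: f = 0.25/(log₁₀[0.0247/3.7 + 5.74/5187^0.9])² = 0.25/(log₁₀[0.00669 + 0.0026])² = 0.25/(-2.032)² = 0.06055.
Total minor-loss coefficient ΣK = 1·0.3 + 2·0.36 = 1.02.
ΔP = [f·L/D + ΣK]·(ρV²/2) = [0.06055·2.049/0.03875 + 1.02]·(0.7066·2.33²/2) = [3.202 + 1.02]·1.918 = 8.099 Pa.
Pumping power P = QΔP = 0.002748·8.099 = 0.022255 W = 0.02226 W.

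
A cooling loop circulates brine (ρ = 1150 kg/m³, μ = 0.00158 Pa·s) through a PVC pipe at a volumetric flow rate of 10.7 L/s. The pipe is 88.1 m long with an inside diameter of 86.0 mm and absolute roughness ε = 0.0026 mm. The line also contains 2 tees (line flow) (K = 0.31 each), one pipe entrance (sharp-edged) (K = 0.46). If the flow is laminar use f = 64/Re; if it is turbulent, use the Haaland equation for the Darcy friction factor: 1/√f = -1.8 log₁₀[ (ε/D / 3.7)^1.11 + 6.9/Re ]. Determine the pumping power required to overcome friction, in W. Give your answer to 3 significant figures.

P ≈ 395 W

Q = 10.7 L/s = 10.7/1000 = 0.0107 m³/s.
Cross-sectional area A = πD²/4 = π(0.086)²/4 = 0.005809 m²; mean velocity V = Q/A = 0.0107/0.005809 = 1.842 m/s.
Reynolds number Re = ρVD/μ = 1150 · 1.842 · 0.086 / 0.00158 = 1.153e+05.
Re > 4000 → turbulent. Relative roughness ε/D = 2.6e-06/0.086 = 3.02e-05. Haaland: 1/√f = -1.8 log₁₀[(3.02e-05/3.7)^1.11 + 6.9/1.153e+05] = -1.8 log₁₀[2.25e-06 + 5.98e-05] = 7.572, so f = 0.01744.
Total minor-loss coefficient ΣK = 2·0.31 + 1·0.46 = 1.08.
ΔP = [f·L/D + ΣK]·(ρV²/2) = [0.01744·88.1/0.086 + 1.08]·(1150·1.842²/2) = [17.86 + 1.08]·1951 = 3.696e+04 Pa.
Pumping power P = QΔP = 0.0107·3.696e+04 = 395.5 W = 395 W.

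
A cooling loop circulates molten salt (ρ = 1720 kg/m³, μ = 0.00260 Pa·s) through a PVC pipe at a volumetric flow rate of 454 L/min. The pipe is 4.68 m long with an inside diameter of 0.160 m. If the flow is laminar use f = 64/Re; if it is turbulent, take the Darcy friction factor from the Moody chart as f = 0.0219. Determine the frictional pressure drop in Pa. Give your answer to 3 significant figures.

Q = 454 L/min = 454/60000 = 0.007567 m³/s.
Cross-sectional area A = πD²/4 = π(0.16)²/4 = 0.02011 m²; mean velocity V = Q/A = 0.007567/0.02011 = 0.3763 m/s.
Reynolds number Re = ρVD/μ = 1720 · 0.3763 · 0.16 / 0.0026 = 3.983e+04.
Re > 4000 → turbulent; use the Moody-chart value f = 0.0219.
Darcy-Weisbach: ΔP = f(L/D)(ρV²/2) = 0.0219·(4.68/0.16)·(1720·0.3763²/2) = 0.0219·29.25·121.8 = 78.02 Pa.

ΔP ≈ 78.0 Pa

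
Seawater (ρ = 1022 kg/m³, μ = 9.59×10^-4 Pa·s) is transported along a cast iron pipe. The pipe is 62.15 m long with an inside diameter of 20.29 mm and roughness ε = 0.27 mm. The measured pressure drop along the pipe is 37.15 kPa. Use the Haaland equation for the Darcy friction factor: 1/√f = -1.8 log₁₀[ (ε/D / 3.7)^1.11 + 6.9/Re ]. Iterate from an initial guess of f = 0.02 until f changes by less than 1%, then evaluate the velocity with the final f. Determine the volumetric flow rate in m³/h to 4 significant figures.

Q ≈ 0.8471 m³/h

Rearranging Darcy-Weisbach: V = √(2·ΔP·D/(f·L·ρ)). With ε/D = 0.00027/0.02029 = 0.0133, iterate starting from f = 0.02:
  f = 0.02 → V = √(2·3.715e+04·0.02029/(0.02·62.15·1022)) = 1.089 m/s; Re = ρVD/μ = 2.356e+04; f → 0.04389
  f = 0.04389 → V = 0.7354 m/s; Re = 1.59e+04; f → 0.04479
  f = 0.04479 → V = 0.728 m/s; Re = 1.574e+04; f → 0.04481
Converged (Δf/f < 1%). With the final f = 0.04481: V = √(2·3.715e+04·0.02029/(0.04481·62.15·1022)) = 0.7278 m/s.
Q = V·A = 0.7278·(π/4·0.02029²) = 0.0002353 m³/s = 0.8471 m³/h.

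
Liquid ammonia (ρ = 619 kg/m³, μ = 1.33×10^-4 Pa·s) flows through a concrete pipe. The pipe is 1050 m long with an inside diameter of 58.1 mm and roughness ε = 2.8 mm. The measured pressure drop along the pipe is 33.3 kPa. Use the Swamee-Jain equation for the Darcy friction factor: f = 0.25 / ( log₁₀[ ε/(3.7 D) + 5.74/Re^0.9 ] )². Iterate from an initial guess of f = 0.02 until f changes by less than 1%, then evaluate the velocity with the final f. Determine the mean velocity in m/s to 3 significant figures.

V ≈ 0.290 m/s

Rearranging Darcy-Weisbach: V = √(2·ΔP·D/(f·L·ρ)). With ε/D = 0.0028/0.0581 = 0.0482, iterate starting from f = 0.02:
  f = 0.02 → V = √(2·3.33e+04·0.0581/(0.02·1050·619)) = 0.5456 m/s; Re = ρVD/μ = 1.475e+05; f → 0.07066
  f = 0.07066 → V = 0.2903 m/s; Re = 7.849e+04; f → 0.0709
Converged (Δf/f < 1%). With the final f = 0.0709: V = √(2·3.33e+04·0.0581/(0.0709·1050·619)) = 0.2898 m/s.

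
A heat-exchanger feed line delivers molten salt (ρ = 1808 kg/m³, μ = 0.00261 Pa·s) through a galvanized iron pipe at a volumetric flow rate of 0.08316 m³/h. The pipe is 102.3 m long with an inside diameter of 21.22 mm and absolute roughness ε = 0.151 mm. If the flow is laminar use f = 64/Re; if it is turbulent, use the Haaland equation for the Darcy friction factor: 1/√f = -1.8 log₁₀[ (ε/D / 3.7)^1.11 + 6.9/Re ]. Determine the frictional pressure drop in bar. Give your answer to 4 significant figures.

ΔP ≈ 0.01239 bar

Q = 0.08316 m³/h = 0.08316/3600 = 2.31e-05 m³/s.
Cross-sectional area A = πD²/4 = π(0.02122)²/4 = 0.0003537 m²; mean velocity V = Q/A = 2.31e-05/0.0003537 = 0.06532 m/s.
Reynolds number Re = ρVD/μ = 1808 · 0.06532 · 0.02122 / 0.00261 = 960.1.
Re < 2300 → laminar flow, so f = 64/Re = 64/960.1 = 0.06666 (the turbulent correlation is not needed).
Darcy-Weisbach: ΔP = f(L/D)(ρV²/2) = 0.06666·(102.3/0.02122)·(1808·0.06532²/2) = 0.06666·4821·3.857 = 1239 Pa.
ΔP = 1239 Pa = 0.01239 bar.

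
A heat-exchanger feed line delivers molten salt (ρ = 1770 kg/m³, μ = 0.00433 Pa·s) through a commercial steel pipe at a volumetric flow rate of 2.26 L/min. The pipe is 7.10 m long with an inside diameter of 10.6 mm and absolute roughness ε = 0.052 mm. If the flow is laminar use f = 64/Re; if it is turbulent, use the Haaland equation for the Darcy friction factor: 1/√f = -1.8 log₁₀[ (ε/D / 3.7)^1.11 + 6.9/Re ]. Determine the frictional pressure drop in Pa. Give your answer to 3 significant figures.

Q = 2.26 L/min = 2.26/60000 = 3.767e-05 m³/s.
Cross-sectional area A = πD²/4 = π(0.0106)²/4 = 8.825e-05 m²; mean velocity V = Q/A = 3.767e-05/8.825e-05 = 0.4268 m/s.
Reynolds number Re = ρVD/μ = 1770 · 0.4268 · 0.0106 / 0.00433 = 1849.
Re < 2300 → laminar flow, so f = 64/Re = 64/1849 = 0.0346 (the turbulent correlation is not needed).
Darcy-Weisbach: ΔP = f(L/D)(ρV²/2) = 0.0346·(7.1/0.0106)·(1770·0.4268²/2) = 0.0346·669.8·161.2 = 3737 Pa.

ΔP ≈ 3740 Pa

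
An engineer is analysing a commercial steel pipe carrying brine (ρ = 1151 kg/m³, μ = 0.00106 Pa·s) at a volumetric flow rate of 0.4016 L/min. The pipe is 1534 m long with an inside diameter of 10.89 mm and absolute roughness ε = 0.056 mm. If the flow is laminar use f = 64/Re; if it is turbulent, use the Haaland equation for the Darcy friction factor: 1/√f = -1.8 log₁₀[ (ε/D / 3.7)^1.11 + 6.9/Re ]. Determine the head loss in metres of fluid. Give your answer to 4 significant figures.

Q = 0.4016 L/min = 0.4016/60000 = 6.693e-06 m³/s.
Cross-sectional area A = πD²/4 = π(0.01089)²/4 = 9.314e-05 m²; mean velocity V = Q/A = 6.693e-06/9.314e-05 = 0.07186 m/s.
Reynolds number Re = ρVD/μ = 1151 · 0.07186 · 0.01089 / 0.00106 = 849.8.
Re < 2300 → laminar flow, so f = 64/Re = 64/849.8 = 0.07532 (the turbulent correlation is not needed).
Darcy-Weisbach: ΔP = f(L/D)(ρV²/2) = 0.07532·(1534/0.01089)·(1151·0.07186²/2) = 0.07532·1.409e+05·2.972 = 3.153e+04 Pa.
Head loss h_f = ΔP/(ρg) = 3.153e+04/(1151·9.81) = 2.792 m.

h_f ≈ 2.792 m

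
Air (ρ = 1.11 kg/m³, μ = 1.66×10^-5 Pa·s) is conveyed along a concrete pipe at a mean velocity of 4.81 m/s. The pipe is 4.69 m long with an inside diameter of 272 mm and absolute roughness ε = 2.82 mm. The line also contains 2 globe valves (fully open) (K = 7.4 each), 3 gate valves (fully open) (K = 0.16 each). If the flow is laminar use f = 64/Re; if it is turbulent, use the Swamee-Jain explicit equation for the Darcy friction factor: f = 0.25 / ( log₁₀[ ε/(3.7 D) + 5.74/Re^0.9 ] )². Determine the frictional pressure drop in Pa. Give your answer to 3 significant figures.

ΔP ≈ 205 Pa

Reynolds number Re = ρVD/μ = 1.11 · 4.81 · 0.272 / 1.66e-05 = 8.748e+04.
Re > 4000 → turbulent. Relative roughness ε/D = 0.00282/0.272 = 0.0104. Swamee-Jain: f = 0.25/(log₁₀[0.0104/3.7 + 5.74/8.748e+04^0.9])² = 0.25/(log₁₀[0.0028 + 0.000205])² = 0.25/(-2.522)² = 0.03931.
Total minor-loss coefficient ΣK = 2·7.4 + 3·0.16 = 15.3.
ΔP = [f·L/D + ΣK]·(ρV²/2) = [0.03931·4.69/0.272 + 15.3]·(1.11·4.81²/2) = [0.6778 + 15.3]·12.84 = 204.9 Pa.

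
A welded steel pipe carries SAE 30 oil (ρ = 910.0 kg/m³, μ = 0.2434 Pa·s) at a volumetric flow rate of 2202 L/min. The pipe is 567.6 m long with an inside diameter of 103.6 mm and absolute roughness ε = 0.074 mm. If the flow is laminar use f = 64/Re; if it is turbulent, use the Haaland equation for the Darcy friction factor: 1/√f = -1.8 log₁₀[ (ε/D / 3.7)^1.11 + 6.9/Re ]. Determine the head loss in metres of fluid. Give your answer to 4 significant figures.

h_f ≈ 200.9 m

Q = 2202 L/min = 2202/60000 = 0.0367 m³/s.
Cross-sectional area A = πD²/4 = π(0.1036)²/4 = 0.00843 m²; mean velocity V = Q/A = 0.0367/0.00843 = 4.354 m/s.
Reynolds number Re = ρVD/μ = 910 · 4.354 · 0.1036 / 0.243 = 1686.
Re < 2300 → laminar flow, so f = 64/Re = 64/1686 = 0.03795 (the turbulent correlation is not needed).
Darcy-Weisbach: ΔP = f(L/D)(ρV²/2) = 0.03795·(567.6/0.1036)·(910·4.354²/2) = 0.03795·5479·8624 = 1.793e+06 Pa.
Head loss h_f = ΔP/(ρg) = 1.793e+06/(910·9.81) = 200.9 m.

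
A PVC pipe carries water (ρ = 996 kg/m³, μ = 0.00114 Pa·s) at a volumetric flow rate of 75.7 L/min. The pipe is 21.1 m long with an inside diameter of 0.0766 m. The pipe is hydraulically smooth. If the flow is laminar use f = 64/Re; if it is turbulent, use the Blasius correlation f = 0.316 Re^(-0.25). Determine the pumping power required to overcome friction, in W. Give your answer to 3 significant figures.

Q = 75.7 L/min = 75.7/60000 = 0.001262 m³/s.
Cross-sectional area A = πD²/4 = π(0.0766)²/4 = 0.004608 m²; mean velocity V = Q/A = 0.001262/0.004608 = 0.2738 m/s.
Reynolds number Re = ρVD/μ = 996 · 0.2738 · 0.0766 / 0.00114 = 1.832e+04.
Re > 4000 → turbulent. Smooth-pipe (Blasius): f = 0.316 Re^(-0.25) = 0.316/(1.832e+04)^0.25 = 0.02716.
Darcy-Weisbach: ΔP = f(L/D)(ρV²/2) = 0.02716·(21.1/0.0766)·(996·0.2738²/2) = 0.02716·275.5·37.33 = 279.3 Pa.
Pumping power P = QΔP = 0.001262·279.3 = 0.3523 W = 0.352 W.

P ≈ 0.352 W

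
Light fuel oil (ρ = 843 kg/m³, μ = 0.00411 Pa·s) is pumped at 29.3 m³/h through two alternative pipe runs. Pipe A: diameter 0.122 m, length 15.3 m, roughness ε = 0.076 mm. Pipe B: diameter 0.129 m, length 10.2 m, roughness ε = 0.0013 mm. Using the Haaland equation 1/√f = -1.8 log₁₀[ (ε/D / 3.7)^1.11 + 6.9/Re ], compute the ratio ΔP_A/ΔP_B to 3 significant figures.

Pipe A: V = Q/A = 0.008139/0.01169 = 0.6962 m/s; Re = 1.742e+04; ε/D = 0.000623; Haaland → f = 0.02773; ΔP_A = f(L/D)(ρV²/2) = 710.4 Pa.
Pipe B: V = Q/A = 0.008139/0.01307 = 0.6227 m/s; Re = 1.648e+04; ε/D = 1.01e-05; Haaland → f = 0.02706; ΔP_B = f(L/D)(ρV²/2) = 349.7 Pa.
ΔP_A/ΔP_B = 710.4/349.7 = 2.03.

ΔP_A/ΔP_B ≈ 2.03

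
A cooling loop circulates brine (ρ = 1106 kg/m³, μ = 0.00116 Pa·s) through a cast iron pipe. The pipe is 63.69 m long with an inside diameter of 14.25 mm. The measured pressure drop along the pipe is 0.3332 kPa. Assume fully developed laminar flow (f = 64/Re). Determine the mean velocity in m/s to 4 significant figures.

For laminar flow, f = 64/Re with Re = ρVD/μ, so Darcy-Weisbach reduces to ΔP = 32μLV/D². Solving for V: V = ΔP·D²/(32μL) = 333.2·(0.01425)²/(32·0.00116·63.69) = 0.02862 m/s.
Check: Re = ρVD/μ = 1106·0.02862·0.01425/0.00116 = 388.8 < 2300, so the laminar assumption holds.

V ≈ 0.02862 m/s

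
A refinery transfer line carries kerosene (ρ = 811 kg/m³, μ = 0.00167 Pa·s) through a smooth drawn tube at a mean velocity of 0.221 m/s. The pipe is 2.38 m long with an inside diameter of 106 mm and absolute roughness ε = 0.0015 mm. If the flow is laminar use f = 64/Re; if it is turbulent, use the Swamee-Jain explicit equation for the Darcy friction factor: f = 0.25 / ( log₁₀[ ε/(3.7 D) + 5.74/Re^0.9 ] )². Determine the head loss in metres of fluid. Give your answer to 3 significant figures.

Reynolds number Re = ρVD/μ = 811 · 0.221 · 0.106 / 0.00167 = 1.138e+04.
Re > 4000 → turbulent. Relative roughness ε/D = 1.5e-06/0.106 = 1.42e-05. Swamee-Jain: f = 0.25/(log₁₀[1.42e-05/3.7 + 5.74/1.138e+04^0.9])² = 0.25/(log₁₀[3.82e-06 + 0.00128])² = 0.25/(-2.89)² = 0.02993.
Darcy-Weisbach: ΔP = f(L/D)(ρV²/2) = 0.02993·(2.38/0.106)·(811·0.221²/2) = 0.02993·22.45·19.81 = 13.31 Pa.
Head loss h_f = ΔP/(ρg) = 13.31/(811·9.81) = 0.00167 m.

h_f ≈ 0.00167 m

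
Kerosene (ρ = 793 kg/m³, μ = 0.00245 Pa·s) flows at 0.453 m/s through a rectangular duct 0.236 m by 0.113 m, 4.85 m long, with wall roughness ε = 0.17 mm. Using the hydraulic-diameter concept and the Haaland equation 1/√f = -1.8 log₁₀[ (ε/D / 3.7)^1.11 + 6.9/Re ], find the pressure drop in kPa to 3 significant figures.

Hydraulic diameter D_h = 4A/P = 4·(0.236·0.113)/(2·(0.236+0.113)) = 0.1067/0.698 = 0.1528 m.
Re = ρVD_h/μ = 793·0.453·0.1528/0.00245 = 2.241e+04.
ε/D_h = 0.00017/0.1528 = 0.00111; Haaland gives 1/√f = -1.8 log₁₀[0.000123+0.000308] = 6.058, so f = 0.02725.
ΔP = f(L/D_h)(ρV²/2) = 0.02725·4.85/0.1528·81.37 = 70.37 Pa.
ΔP = 0.0704 kPa.

ΔP ≈ 0.0704 kPa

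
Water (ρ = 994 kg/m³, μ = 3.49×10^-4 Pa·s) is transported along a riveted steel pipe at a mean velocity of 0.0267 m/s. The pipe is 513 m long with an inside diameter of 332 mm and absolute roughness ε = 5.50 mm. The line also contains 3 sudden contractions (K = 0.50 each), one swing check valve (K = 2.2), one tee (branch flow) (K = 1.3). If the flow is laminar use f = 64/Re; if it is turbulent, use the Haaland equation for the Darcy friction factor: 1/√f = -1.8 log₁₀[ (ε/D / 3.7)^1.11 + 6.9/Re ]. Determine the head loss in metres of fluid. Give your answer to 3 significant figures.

Reynolds number Re = ρVD/μ = 994 · 0.0267 · 0.332 / 0.000349 = 2.525e+04.
Re > 4000 → turbulent. Relative roughness ε/D = 0.0055/0.332 = 0.0166. Haaland: 1/√f = -1.8 log₁₀[(0.0166/3.7)^1.11 + 6.9/2.525e+04] = -1.8 log₁₀[0.00247 + 0.000273] = 4.611, so f = 0.04703.
Total minor-loss coefficient ΣK = 3·0.5 + 1·2.2 + 1·1.3 = 5.
ΔP = [f·L/D + ΣK]·(ρV²/2) = [0.04703·513/0.332 + 5]·(994·0.0267²/2) = [72.67 + 5]·0.3543 = 27.52 Pa.
Head loss h_f = ΔP/(ρg) = 27.52/(994·9.81) = 0.00282 m.

h_f ≈ 0.00282 m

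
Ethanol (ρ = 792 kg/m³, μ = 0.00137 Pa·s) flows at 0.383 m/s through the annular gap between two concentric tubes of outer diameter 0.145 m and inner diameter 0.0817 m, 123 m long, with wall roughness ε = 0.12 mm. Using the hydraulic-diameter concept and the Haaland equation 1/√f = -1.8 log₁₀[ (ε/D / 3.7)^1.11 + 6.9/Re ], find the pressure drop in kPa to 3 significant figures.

Hydraulic diameter D_h = 4A/P = D_o - D_i = 0.145 - 0.0817 = 0.0633 m.
Re = ρVD_h/μ = 792·0.383·0.0633/0.00137 = 1.402e+04.
ε/D_h = 0.00012/0.0633 = 0.0019; Haaland gives 1/√f = -1.8 log₁₀[0.000223+0.000492] = 5.662, so f = 0.03119.
ΔP = f(L/D_h)(ρV²/2) = 0.03119·123/0.0633·58.09 = 3521 Pa.
ΔP = 3.52 kPa.

ΔP ≈ 3.52 kPa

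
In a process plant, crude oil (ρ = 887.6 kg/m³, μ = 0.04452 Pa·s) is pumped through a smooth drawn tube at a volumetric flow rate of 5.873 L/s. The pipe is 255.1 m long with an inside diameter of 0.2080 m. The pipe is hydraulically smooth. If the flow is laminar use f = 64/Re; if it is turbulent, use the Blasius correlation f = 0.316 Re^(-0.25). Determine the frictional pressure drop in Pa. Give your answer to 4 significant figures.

Q = 5.873 L/s = 5.873/1000 = 0.005873 m³/s.
Cross-sectional area A = πD²/4 = π(0.208)²/4 = 0.03398 m²; mean velocity V = Q/A = 0.005873/0.03398 = 0.1728 m/s.
Reynolds number Re = ρVD/μ = 887.6 · 0.1728 · 0.208 / 0.0445 = 716.8.
Re < 2300 → laminar flow, so f = 64/Re = 64/716.8 = 0.08929 (the turbulent correlation is not needed).
Darcy-Weisbach: ΔP = f(L/D)(ρV²/2) = 0.08929·(255.1/0.208)·(887.6·0.1728²/2) = 0.08929·1226·13.26 = 1452 Pa.

ΔP ≈ 1452 Pa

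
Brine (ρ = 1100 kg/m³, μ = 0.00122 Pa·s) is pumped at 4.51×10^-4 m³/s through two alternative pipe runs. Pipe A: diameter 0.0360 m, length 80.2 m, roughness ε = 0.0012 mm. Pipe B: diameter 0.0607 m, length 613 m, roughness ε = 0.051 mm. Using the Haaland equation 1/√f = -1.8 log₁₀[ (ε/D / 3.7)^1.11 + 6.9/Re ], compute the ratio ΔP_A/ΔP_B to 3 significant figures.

ΔP_A/ΔP_B ≈ 1.50

Pipe A: V = Q/A = 0.000451/0.001018 = 0.4431 m/s; Re = 1.438e+04; ε/D = 3.33e-05; Haaland → f = 0.02806; ΔP_A = f(L/D)(ρV²/2) = 6749 Pa.
Pipe B: V = Q/A = 0.000451/0.002894 = 0.1559 m/s; Re = 8530; ε/D = 0.00084; Haaland → f = 0.03326; ΔP_B = f(L/D)(ρV²/2) = 4487 Pa.
ΔP_A/ΔP_B = 6749/4487 = 1.50.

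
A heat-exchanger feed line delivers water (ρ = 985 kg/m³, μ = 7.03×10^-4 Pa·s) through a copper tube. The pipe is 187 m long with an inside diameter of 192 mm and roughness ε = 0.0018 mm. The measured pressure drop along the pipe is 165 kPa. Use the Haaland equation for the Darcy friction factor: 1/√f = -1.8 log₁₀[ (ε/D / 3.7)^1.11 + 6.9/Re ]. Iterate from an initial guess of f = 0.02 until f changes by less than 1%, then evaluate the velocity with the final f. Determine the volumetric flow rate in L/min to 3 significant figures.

Q ≈ 9690 L/min

Rearranging Darcy-Weisbach: V = √(2·ΔP·D/(f·L·ρ)). With ε/D = 1.8e-06/0.192 = 9.37e-06, iterate starting from f = 0.02:
  f = 0.02 → V = √(2·1.65e+05·0.192/(0.02·187·985)) = 4.147 m/s; Re = ρVD/μ = 1.116e+06; f → 0.01156
  f = 0.01156 → V = 5.455 m/s; Re = 1.468e+06; f → 0.01109
  f = 0.01109 → V = 5.568 m/s; Re = 1.498e+06; f → 0.01106
Converged (Δf/f < 1%). With the final f = 0.01106: V = √(2·1.65e+05·0.192/(0.01106·187·985)) = 5.577 m/s.
Q = V·A = 5.577·(π/4·0.192²) = 0.1615 m³/s = 9690 L/min.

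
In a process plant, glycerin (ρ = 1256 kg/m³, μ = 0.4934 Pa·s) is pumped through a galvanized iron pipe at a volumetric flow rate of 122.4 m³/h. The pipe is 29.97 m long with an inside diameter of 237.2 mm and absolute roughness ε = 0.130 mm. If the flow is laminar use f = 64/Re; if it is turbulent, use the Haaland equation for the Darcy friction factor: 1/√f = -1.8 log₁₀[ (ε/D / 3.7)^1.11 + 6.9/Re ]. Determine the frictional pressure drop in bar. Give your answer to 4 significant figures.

ΔP ≈ 0.06471 bar

Q = 122.4 m³/h = 122.4/3600 = 0.034 m³/s.
Cross-sectional area A = πD²/4 = π(0.2372)²/4 = 0.04419 m²; mean velocity V = Q/A = 0.034/0.04419 = 0.7694 m/s.
Reynolds number Re = ρVD/μ = 1256 · 0.7694 · 0.2372 / 0.493 = 464.6.
Re < 2300 → laminar flow, so f = 64/Re = 64/464.6 = 0.1378 (the turbulent correlation is not needed).
Darcy-Weisbach: ΔP = f(L/D)(ρV²/2) = 0.1378·(29.97/0.2372)·(1256·0.7694²/2) = 0.1378·126.3·371.8 = 6471 Pa.
ΔP = 6471 Pa = 0.06471 bar.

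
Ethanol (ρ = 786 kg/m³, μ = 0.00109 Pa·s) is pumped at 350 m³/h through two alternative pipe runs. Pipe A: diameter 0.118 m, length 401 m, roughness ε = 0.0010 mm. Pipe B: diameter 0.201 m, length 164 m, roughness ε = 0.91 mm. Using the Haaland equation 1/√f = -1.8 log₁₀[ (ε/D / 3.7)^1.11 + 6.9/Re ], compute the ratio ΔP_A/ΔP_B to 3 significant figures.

ΔP_A/ΔP_B ≈ 14.5

Pipe A: V = Q/A = 0.09722/0.01094 = 8.89 m/s; Re = 7.565e+05; ε/D = 8.47e-06; Haaland → f = 0.01227; ΔP_A = f(L/D)(ρV²/2) = 1.296e+06 Pa.
Pipe B: V = Q/A = 0.09722/0.03173 = 3.064 m/s; Re = 4.441e+05; ε/D = 0.00453; Haaland → f = 0.02974; ΔP_B = f(L/D)(ρV²/2) = 8.953e+04 Pa.
ΔP_A/ΔP_B = 1.296e+06/8.953e+04 = 14.5.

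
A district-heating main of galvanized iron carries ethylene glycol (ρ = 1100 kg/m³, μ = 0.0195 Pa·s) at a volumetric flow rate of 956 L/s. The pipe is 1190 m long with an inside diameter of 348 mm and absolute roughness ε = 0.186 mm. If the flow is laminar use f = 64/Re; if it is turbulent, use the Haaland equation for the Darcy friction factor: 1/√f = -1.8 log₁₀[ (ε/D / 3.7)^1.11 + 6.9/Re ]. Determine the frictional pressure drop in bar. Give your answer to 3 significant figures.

ΔP ≈ 35.8 bar

Q = 956 L/s = 956/1000 = 0.956 m³/s.
Cross-sectional area A = πD²/4 = π(0.348)²/4 = 0.09511 m²; mean velocity V = Q/A = 0.956/0.09511 = 10.05 m/s.
Reynolds number Re = ρVD/μ = 1100 · 10.05 · 0.348 / 0.0195 = 1.973e+05.
Re > 4000 → turbulent. Relative roughness ε/D = 0.000186/0.348 = 0.000534. Haaland: 1/√f = -1.8 log₁₀[(0.000534/3.7)^1.11 + 6.9/1.973e+05] = -1.8 log₁₀[5.46e-05 + 3.5e-05] = 7.286, so f = 0.01884.
Darcy-Weisbach: ΔP = f(L/D)(ρV²/2) = 0.01884·(1190/0.348)·(1100·10.05²/2) = 0.01884·3420·5.556e+04 = 3.579e+06 Pa.
ΔP = 3.579e+06 Pa = 35.8 bar.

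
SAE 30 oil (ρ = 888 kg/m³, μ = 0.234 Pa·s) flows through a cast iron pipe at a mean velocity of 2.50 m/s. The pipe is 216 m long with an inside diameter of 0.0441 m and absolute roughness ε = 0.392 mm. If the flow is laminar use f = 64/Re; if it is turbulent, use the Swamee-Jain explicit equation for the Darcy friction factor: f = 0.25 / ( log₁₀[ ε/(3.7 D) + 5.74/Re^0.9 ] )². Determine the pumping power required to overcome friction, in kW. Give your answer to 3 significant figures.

P ≈ 7.94 kW

Reynolds number Re = ρVD/μ = 888 · 2.5 · 0.0441 / 0.234 = 418.4.
Re < 2300 → laminar flow, so f = 64/Re = 64/418.4 = 0.153 (the turbulent correlation is not needed).
Darcy-Weisbach: ΔP = f(L/D)(ρV²/2) = 0.153·(216/0.0441)·(888·2.5²/2) = 0.153·4898·2775 = 2.079e+06 Pa.
Q = V·A = 2.5·0.001527 = 0.003819 m³/s.
Pumping power P = QΔP = 0.003819·2.079e+06 = 7939 W = 7.94 kW.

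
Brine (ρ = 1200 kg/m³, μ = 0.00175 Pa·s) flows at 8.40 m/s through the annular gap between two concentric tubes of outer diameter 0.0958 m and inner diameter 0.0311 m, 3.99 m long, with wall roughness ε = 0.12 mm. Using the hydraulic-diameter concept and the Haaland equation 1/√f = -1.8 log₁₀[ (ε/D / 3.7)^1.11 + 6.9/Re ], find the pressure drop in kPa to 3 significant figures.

Hydraulic diameter D_h = 4A/P = D_o - D_i = 0.0958 - 0.0311 = 0.0647 m.
Re = ρVD_h/μ = 1200·8.4·0.0647/0.00175 = 3.727e+05.
ε/D_h = 0.00012/0.0647 = 0.00185; Haaland gives 1/√f = -1.8 log₁₀[0.000217+1.85e-05] = 6.529, so f = 0.02346.
ΔP = f(L/D_h)(ρV²/2) = 0.02346·3.99/0.0647·4.234e+04 = 6.124e+04 Pa.
ΔP = 61.2 kPa.

ΔP ≈ 61.2 kPa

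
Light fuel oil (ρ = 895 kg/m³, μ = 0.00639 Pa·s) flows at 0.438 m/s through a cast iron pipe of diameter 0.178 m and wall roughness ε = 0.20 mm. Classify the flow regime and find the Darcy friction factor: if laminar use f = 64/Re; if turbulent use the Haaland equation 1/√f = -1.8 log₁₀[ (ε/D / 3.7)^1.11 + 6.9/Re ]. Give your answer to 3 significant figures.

f ≈ 0.0317

Re = ρVD/μ = 895·0.438·0.178/0.00639 = 1.092e+04.
Re > 4000 → turbulent. ε/D = 0.0002/0.178 = 0.00112; Haaland: 1/√f = -1.8 log₁₀[0.000125 + 0.000632] = 5.618, so f = 0.03168.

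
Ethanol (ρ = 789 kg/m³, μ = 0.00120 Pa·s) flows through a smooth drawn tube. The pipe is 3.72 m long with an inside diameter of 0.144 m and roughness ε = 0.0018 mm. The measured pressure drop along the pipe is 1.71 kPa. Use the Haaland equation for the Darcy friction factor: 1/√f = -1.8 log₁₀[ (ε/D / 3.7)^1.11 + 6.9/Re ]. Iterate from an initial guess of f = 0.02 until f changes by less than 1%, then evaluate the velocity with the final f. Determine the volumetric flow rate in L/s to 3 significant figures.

Rearranging Darcy-Weisbach: V = √(2·ΔP·D/(f·L·ρ)). With ε/D = 1.8e-06/0.144 = 1.25e-05, iterate starting from f = 0.02:
  f = 0.02 → V = √(2·1710·0.144/(0.02·3.72·789)) = 2.896 m/s; Re = ρVD/μ = 2.742e+05; f → 0.01468
  f = 0.01468 → V = 3.381 m/s; Re = 3.201e+05; f → 0.01428
  f = 0.01428 → V = 3.428 m/s; Re = 3.246e+05; f → 0.01424
Converged (Δf/f < 1%). With the final f = 0.01424: V = √(2·1710·0.144/(0.01424·3.72·789)) = 3.433 m/s.
Q = V·A = 3.433·(π/4·0.144²) = 0.0559 m³/s = 55.9 L/s.

Q ≈ 55.9 L/s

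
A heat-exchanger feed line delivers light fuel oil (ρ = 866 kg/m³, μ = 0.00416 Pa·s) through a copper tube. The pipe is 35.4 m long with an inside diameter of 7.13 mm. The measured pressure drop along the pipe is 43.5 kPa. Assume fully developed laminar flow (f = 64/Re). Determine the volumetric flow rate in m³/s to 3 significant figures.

For laminar flow, f = 64/Re with Re = ρVD/μ, so Darcy-Weisbach reduces to ΔP = 32μLV/D². Solving for V: V = ΔP·D²/(32μL) = 4.35e+04·(0.00713)²/(32·0.00416·35.4) = 0.4693 m/s.
Check: Re = ρVD/μ = 866·0.4693·0.00713/0.00416 = 696.5 < 2300, so the laminar assumption holds.
Q = V·A = 0.4693·(π/4·0.00713²) = 1.874e-05 m³/s = 1.87×10^-5 m³/s.

Q ≈ 1.87×10^-5 m³/s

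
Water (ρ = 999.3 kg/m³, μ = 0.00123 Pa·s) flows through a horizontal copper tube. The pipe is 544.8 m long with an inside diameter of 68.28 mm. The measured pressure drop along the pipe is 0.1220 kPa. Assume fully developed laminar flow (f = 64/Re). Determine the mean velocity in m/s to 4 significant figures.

V ≈ 0.02652 m/s

For laminar flow, f = 64/Re with Re = ρVD/μ, so Darcy-Weisbach reduces to ΔP = 32μLV/D². Solving for V: V = ΔP·D²/(32μL) = 122·(0.06828)²/(32·0.00123·544.8) = 0.02652 m/s.
Check: Re = ρVD/μ = 999.3·0.02652·0.06828/0.00123 = 1471 < 2300, so the laminar assumption holds.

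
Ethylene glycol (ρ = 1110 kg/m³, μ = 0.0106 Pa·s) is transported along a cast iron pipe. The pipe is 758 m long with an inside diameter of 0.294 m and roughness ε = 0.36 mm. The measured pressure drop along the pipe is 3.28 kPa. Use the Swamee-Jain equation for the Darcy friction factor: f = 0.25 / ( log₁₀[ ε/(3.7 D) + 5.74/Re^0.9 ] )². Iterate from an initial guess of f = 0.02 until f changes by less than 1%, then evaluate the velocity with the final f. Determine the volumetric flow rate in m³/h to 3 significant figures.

Rearranging Darcy-Weisbach: V = √(2·ΔP·D/(f·L·ρ)). With ε/D = 0.00036/0.294 = 0.00122, iterate starting from f = 0.02:
  f = 0.02 → V = √(2·3280·0.294/(0.02·758·1110)) = 0.3385 m/s; Re = ρVD/μ = 1.042e+04; f → 0.03271
  f = 0.03271 → V = 0.2647 m/s; Re = 8150; f → 0.03467
  f = 0.03467 → V = 0.2571 m/s; Re = 7916; f → 0.03492
Converged (Δf/f < 1%). With the final f = 0.03492: V = √(2·3280·0.294/(0.03492·758·1110)) = 0.2562 m/s.
Q = V·A = 0.2562·(π/4·0.294²) = 0.01739 m³/s = 62.6 m³/h.

Q ≈ 62.6 m³/h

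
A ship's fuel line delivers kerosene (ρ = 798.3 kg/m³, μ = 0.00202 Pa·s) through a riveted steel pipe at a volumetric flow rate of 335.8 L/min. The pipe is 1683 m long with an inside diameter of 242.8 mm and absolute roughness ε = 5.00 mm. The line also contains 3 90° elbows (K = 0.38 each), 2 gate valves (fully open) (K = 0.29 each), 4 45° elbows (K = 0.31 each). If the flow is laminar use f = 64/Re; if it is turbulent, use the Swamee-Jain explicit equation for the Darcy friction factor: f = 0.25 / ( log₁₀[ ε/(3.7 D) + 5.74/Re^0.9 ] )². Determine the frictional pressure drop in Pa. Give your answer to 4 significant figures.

Q = 335.8 L/min = 335.8/60000 = 0.005597 m³/s.
Cross-sectional area A = πD²/4 = π(0.2428)²/4 = 0.0463 m²; mean velocity V = Q/A = 0.005597/0.0463 = 0.1209 m/s.
Reynolds number Re = ρVD/μ = 798.3 · 0.1209 · 0.2428 / 0.00202 = 1.16e+04.
Re > 4000 → turbulent. Relative roughness ε/D = 0.005/0.2428 = 0.0206. Swamee-Jain: f = 0.25/(log₁₀[0.0206/3.7 + 5.74/1.16e+04^0.9])² = 0.25/(log₁₀[0.00557 + 0.00126])² = 0.25/(-2.166)² = 0.0533.
Total minor-loss coefficient ΣK = 3·0.38 + 2·0.29 + 4·0.31 = 2.96.
ΔP = [f·L/D + ΣK]·(ρV²/2) = [0.0533·1683/0.2428 + 2.96]·(798.3·0.1209²/2) = [369.5 + 2.96]·5.832 = 2172 Pa.

ΔP ≈ 2172 Pa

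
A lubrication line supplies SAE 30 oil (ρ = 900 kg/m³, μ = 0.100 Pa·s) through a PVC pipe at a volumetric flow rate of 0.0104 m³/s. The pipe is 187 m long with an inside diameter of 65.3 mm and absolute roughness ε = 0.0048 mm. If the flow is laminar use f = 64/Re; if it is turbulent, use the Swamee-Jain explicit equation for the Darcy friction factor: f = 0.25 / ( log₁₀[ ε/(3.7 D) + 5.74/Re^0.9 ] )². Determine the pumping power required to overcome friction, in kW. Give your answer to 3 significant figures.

P ≈ 4.53 kW

Cross-sectional area A = πD²/4 = π(0.0653)²/4 = 0.003349 m²; mean velocity V = Q/A = 0.0104/0.003349 = 3.105 m/s.
Reynolds number Re = ρVD/μ = 900 · 3.105 · 0.0653 / 0.1 = 1825.
Re < 2300 → laminar flow, so f = 64/Re = 64/1825 = 0.03507 (the turbulent correlation is not needed).
Darcy-Weisbach: ΔP = f(L/D)(ρV²/2) = 0.03507·(187/0.0653)·(900·3.105²/2) = 0.03507·2864·4340 = 4.358e+05 Pa.
Pumping power P = QΔP = 0.0104·4.358e+05 = 4532 W = 4.53 kW.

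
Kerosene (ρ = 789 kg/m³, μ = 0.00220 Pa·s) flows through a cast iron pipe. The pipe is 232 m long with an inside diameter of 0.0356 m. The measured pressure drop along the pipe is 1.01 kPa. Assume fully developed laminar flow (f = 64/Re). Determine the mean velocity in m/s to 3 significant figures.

For laminar flow, f = 64/Re with Re = ρVD/μ, so Darcy-Weisbach reduces to ΔP = 32μLV/D². Solving for V: V = ΔP·D²/(32μL) = 1010·(0.0356)²/(32·0.0022·232) = 0.07837 m/s.
Check: Re = ρVD/μ = 789·0.07837·0.0356/0.0022 = 1001 < 2300, so the laminar assumption holds.

V ≈ 0.0784 m/s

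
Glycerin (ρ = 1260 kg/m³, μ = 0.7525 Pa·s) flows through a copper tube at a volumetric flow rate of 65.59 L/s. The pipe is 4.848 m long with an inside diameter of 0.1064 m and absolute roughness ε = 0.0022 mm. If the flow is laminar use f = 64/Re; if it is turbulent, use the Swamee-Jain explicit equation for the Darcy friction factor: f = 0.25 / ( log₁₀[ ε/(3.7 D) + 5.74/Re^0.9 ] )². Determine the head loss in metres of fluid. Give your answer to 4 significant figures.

Q = 65.59 L/s = 65.59/1000 = 0.06559 m³/s.
Cross-sectional area A = πD²/4 = π(0.1064)²/4 = 0.008891 m²; mean velocity V = Q/A = 0.06559/0.008891 = 7.377 m/s.
Reynolds number Re = ρVD/μ = 1260 · 7.377 · 0.1064 / 0.752 = 1314.
Re < 2300 → laminar flow, so f = 64/Re = 64/1314 = 0.0487 (the turbulent correlation is not needed).
Darcy-Weisbach: ΔP = f(L/D)(ρV²/2) = 0.0487·(4.848/0.1064)·(1260·7.377²/2) = 0.0487·45.56·3.428e+04 = 7.607e+04 Pa.
Head loss h_f = ΔP/(ρg) = 7.607e+04/(1260·9.81) = 6.154 m.

h_f ≈ 6.154 m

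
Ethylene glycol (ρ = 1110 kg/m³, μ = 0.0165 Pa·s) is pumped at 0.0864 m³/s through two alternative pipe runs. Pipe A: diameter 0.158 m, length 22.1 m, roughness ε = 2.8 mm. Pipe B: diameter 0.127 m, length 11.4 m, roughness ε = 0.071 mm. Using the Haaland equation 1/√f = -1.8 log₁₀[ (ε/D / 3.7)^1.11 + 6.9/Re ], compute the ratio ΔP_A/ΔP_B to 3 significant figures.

Pipe A: V = Q/A = 0.0864/0.01961 = 4.407 m/s; Re = 4.684e+04; ε/D = 0.0177; Haaland → f = 0.04741; ΔP_A = f(L/D)(ρV²/2) = 7.147e+04 Pa.
Pipe B: V = Q/A = 0.0864/0.01267 = 6.821 m/s; Re = 5.827e+04; ε/D = 0.000559; Haaland → f = 0.02189; ΔP_B = f(L/D)(ρV²/2) = 5.073e+04 Pa.
ΔP_A/ΔP_B = 7.147e+04/5.073e+04 = 1.41.

ΔP_A/ΔP_B ≈ 1.41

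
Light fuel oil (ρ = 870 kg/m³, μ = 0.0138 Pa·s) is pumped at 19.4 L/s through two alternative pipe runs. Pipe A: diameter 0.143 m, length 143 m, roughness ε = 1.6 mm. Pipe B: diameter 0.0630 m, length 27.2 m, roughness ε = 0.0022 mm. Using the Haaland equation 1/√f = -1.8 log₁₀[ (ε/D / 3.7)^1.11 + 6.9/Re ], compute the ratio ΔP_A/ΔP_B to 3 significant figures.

Pipe A: V = Q/A = 0.0194/0.01606 = 1.208 m/s; Re = 1.089e+04; ε/D = 0.0112; Haaland → f = 0.0439; ΔP_A = f(L/D)(ρV²/2) = 2.786e+04 Pa.
Pipe B: V = Q/A = 0.0194/0.003117 = 6.223 m/s; Re = 2.472e+04; ε/D = 3.49e-05; Haaland → f = 0.02449; ΔP_B = f(L/D)(ρV²/2) = 1.781e+05 Pa.
ΔP_A/ΔP_B = 2.786e+04/1.781e+05 = 0.156.

ΔP_A/ΔP_B ≈ 0.156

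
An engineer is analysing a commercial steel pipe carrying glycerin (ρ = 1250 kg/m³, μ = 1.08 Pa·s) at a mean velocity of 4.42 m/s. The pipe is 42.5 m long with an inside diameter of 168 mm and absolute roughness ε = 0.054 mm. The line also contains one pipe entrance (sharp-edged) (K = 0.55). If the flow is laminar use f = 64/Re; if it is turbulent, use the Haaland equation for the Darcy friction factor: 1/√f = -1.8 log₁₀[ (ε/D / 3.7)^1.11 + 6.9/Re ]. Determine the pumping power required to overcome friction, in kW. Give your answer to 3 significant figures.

Reynolds number Re = ρVD/μ = 1250 · 4.42 · 0.168 / 1.08 = 859.4.
Re < 2300 → laminar flow, so f = 64/Re = 64/859.4 = 0.07447 (the turbulent correlation is not needed).
Total minor-loss coefficient ΣK = 1·0.55 = 0.55.
ΔP = [f·L/D + ΣK]·(ρV²/2) = [0.07447·42.5/0.168 + 0.55]·(1250·4.42²/2) = [18.84 + 0.55]·1.221e+04 = 2.367e+05 Pa.
Q = V·A = 4.42·0.02217 = 0.09798 m³/s.
Pumping power P = QΔP = 0.09798·2.367e+05 = 23200 W = 23.2 kW.

P ≈ 23.2 kW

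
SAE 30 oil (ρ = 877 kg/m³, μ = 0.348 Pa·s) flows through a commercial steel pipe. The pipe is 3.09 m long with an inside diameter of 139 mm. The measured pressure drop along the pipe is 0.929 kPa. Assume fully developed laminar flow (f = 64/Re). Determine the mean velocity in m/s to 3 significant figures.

For laminar flow, f = 64/Re with Re = ρVD/μ, so Darcy-Weisbach reduces to ΔP = 32μLV/D². Solving for V: V = ΔP·D²/(32μL) = 929·(0.139)²/(32·0.348·3.09) = 0.5216 m/s.
Check: Re = ρVD/μ = 877·0.5216·0.139/0.348 = 182.7 < 2300, so the laminar assumption holds.

V ≈ 0.522 m/s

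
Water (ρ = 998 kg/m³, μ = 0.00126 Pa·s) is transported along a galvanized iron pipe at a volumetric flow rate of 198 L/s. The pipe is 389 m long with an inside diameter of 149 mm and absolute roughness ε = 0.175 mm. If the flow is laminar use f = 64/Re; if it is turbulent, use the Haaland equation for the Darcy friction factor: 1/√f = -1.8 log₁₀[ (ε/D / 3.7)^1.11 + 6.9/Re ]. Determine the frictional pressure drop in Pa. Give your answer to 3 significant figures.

Q = 198 L/s = 198/1000 = 0.198 m³/s.
Cross-sectional area A = πD²/4 = π(0.149)²/4 = 0.01744 m²; mean velocity V = Q/A = 0.198/0.01744 = 11.36 m/s.
Reynolds number Re = ρVD/μ = 998 · 11.36 · 0.149 / 0.00126 = 1.34e+06.
Re > 4000 → turbulent. Relative roughness ε/D = 0.000175/0.149 = 0.00117. Haaland: 1/√f = -1.8 log₁₀[(0.00117/3.7)^1.11 + 6.9/1.34e+06] = -1.8 log₁₀[0.000131 + 5.15e-06] = 6.96, so f = 0.02065.
Darcy-Weisbach: ΔP = f(L/D)(ρV²/2) = 0.02065·(389/0.149)·(998·11.36²/2) = 0.02065·2611·6.434e+04 = 3.468e+06 Pa.

ΔP ≈ 3.47×10^6 Pa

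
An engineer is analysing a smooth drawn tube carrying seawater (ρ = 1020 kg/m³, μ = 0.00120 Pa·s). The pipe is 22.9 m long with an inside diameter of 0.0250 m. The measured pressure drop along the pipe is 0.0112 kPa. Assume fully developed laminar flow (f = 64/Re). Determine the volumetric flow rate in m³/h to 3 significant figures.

Q ≈ 0.0141 m³/h

For laminar flow, f = 64/Re with Re = ρVD/μ, so Darcy-Weisbach reduces to ΔP = 32μLV/D². Solving for V: V = ΔP·D²/(32μL) = 11.2·(0.025)²/(32·0.0012·22.9) = 0.00796 m/s.
Check: Re = ρVD/μ = 1020·0.00796·0.025/0.0012 = 169.2 < 2300, so the laminar assumption holds.
Q = V·A = 0.00796·(π/4·0.025²) = 3.908e-06 m³/s = 0.0141 m³/h.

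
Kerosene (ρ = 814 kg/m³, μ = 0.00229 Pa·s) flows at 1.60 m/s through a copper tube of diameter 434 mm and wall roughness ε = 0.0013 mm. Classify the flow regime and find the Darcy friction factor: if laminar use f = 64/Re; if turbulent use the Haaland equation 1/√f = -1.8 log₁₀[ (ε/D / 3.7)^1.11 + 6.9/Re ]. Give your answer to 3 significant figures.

Re = ρVD/μ = 814·1.6·0.434/0.00229 = 2.468e+05.
Re > 4000 → turbulent. ε/D = 1.3e-06/0.434 = 3e-06; Haaland: 1/√f = -1.8 log₁₀[1.73e-07 + 2.8e-05] = 8.192, so f = 0.0149.

f ≈ 0.0149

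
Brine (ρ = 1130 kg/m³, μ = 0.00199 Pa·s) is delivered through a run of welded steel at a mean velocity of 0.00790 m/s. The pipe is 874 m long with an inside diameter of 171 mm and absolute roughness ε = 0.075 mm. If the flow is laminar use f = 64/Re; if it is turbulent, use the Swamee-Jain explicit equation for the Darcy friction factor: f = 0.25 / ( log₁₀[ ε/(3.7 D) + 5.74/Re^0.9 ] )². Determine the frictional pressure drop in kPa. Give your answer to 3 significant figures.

ΔP ≈ 0.0150 kPa

Reynolds number Re = ρVD/μ = 1130 · 0.0079 · 0.171 / 0.00199 = 767.1.
Re < 2300 → laminar flow, so f = 64/Re = 64/767.1 = 0.08343 (the turbulent correlation is not needed).
Darcy-Weisbach: ΔP = f(L/D)(ρV²/2) = 0.08343·(874/0.171)·(1130·0.0079²/2) = 0.08343·5111·0.03526 = 15.04 Pa.
ΔP = 15.04 Pa = 0.0150 kPa.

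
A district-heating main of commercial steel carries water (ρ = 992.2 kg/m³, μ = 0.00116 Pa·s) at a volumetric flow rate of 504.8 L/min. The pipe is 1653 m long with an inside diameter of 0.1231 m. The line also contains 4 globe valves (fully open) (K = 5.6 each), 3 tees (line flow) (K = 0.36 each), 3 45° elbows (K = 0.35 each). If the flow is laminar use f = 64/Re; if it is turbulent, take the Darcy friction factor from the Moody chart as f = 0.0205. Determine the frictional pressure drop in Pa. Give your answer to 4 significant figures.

Q = 504.8 L/min = 504.8/60000 = 0.008413 m³/s.
Cross-sectional area A = πD²/4 = π(0.1231)²/4 = 0.0119 m²; mean velocity V = Q/A = 0.008413/0.0119 = 0.7069 m/s.
Reynolds number Re = ρVD/μ = 992.2 · 0.7069 · 0.1231 / 0.00116 = 7.443e+04.
Re > 4000 → turbulent; use the Moody-chart value f = 0.0205.
Total minor-loss coefficient ΣK = 4·5.6 + 3·0.36 + 3·0.35 = 24.5.
ΔP = [f·L/D + ΣK]·(ρV²/2) = [0.0205·1653/0.1231 + 24.5]·(992.2·0.7069²/2) = [275.3 + 24.5]·247.9 = 7.432e+04 Pa.

ΔP ≈ 74320 Pa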